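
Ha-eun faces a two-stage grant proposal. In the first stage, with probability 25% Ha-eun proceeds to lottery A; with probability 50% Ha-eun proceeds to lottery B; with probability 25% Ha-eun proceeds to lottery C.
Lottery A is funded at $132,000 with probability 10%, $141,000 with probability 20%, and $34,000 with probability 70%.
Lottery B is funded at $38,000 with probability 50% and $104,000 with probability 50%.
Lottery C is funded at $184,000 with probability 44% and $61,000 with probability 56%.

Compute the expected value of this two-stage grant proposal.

EV(A) = 0.1 × 132000 + 0.2 × 141000 + 0.7 × 34000 = 13200 + 28200 + 23800 = 65200
EV(B) = 0.5 × 38000 + 0.5 × 104000 = 19000 + 52000 = 71000
EV(C) = 0.44 × 184000 + 0.56 × 61000 = 80960 + 34160 = 115120
Overall = 0.25 × 65200 + 0.5 × 71000 + 0.25 × 115120 = 16300 + 35500 + 28780 = 80580

$80,580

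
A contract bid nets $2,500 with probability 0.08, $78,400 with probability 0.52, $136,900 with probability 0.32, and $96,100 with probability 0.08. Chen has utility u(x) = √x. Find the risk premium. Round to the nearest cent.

E[u] = 0.08·√2500 + 0.52·√78400 + 0.32·√136900 + 0.08·√96100 = 0.08·50 + 0.52·280 + 0.32·370 + 0.08·310 = 292.8
CE = (292.8)² = 85731.84
Risk premium = EV − CE = 92464 − 85731.84 = 6732.16

$6,732.16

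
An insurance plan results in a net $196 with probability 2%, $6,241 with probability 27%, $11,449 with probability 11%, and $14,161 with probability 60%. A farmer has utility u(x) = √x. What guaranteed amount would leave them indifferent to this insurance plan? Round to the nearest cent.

E[u] = 0.02·√196 + 0.27·√6241 + 0.11·√11449 + 0.6·√14161 = 0.02·14 + 0.27·79 + 0.11·107 + 0.6·119 = 104.78
CE = (104.78)² = 10978.8484

$10,978.85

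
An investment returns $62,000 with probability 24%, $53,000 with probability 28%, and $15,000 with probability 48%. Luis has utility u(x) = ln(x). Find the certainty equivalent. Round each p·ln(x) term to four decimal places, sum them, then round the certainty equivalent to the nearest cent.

E[u] = 0.24·ln(62000) + 0.28·ln(53000) + 0.48·ln(15000) = 2.6484 + 3.0459 + 4.6156 = 10.3099
CE = e^10.3099 ≈ 30028.43

$30,028.43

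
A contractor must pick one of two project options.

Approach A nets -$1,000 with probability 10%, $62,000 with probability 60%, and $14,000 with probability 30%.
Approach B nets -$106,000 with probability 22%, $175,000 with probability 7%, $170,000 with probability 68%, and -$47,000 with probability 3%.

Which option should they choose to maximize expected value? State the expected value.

Approach A = 0.1 × (-1000) + 0.6 × 62000 + 0.3 × 14000 = -100 + 37200 + 4200 = 41300
Approach B = 0.22 × (-106000) + 0.07 × 175000 + 0.68 × 170000 + 0.03 × (-47000) = -23320 + 12250 + 115600 − 1410 = 103120

Approach B ($103,120)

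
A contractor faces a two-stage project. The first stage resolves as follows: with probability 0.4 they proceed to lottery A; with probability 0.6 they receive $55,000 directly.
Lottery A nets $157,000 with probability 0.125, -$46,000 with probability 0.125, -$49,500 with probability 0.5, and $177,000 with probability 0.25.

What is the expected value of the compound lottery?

$46,350

EV(A) = 0.125 × 157000 + 0.125 × (-46000) + 0.5 × (-49500) + 0.25 × 177000 = 19625 − 5750 − 24750 + 44250 = 33375
Branch B: 55000 (certain)
Overall = 0.4 × 33375 + 0.6 × 55000 = 13350 + 33000 = 46350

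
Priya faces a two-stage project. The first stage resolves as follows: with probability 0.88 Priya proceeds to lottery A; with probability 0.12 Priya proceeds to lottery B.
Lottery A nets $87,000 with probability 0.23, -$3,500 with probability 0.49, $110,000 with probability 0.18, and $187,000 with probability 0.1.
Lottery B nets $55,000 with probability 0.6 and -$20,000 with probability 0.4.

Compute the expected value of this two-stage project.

$52,979.60

EV(A) = 0.23 × 87000 + 0.49 × (-3500) + 0.18 × 110000 + 0.1 × 187000 = 20010 − 1715 + 19800 + 18700 = 56795
EV(B) = 0.6 × 55000 + 0.4 × (-20000) = 33000 − 8000 = 25000
Overall = 0.88 × 56795 + 0.12 × 25000 = 49979.6 + 3000 = 52979.6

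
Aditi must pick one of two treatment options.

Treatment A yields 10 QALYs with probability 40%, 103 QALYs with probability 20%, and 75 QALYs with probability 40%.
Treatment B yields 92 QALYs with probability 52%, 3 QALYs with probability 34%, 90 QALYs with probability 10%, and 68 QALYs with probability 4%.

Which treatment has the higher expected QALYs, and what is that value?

Treatment A = 0.4 × 10 + 0.2 × 103 + 0.4 × 75 = 4 + 20.6 + 30 = 54.6
Treatment B = 0.52 × 92 + 0.34 × 3 + 0.1 × 90 + 0.04 × 68 = 47.84 + 1.02 + 9 + 2.72 = 60.58

Treatment B (60.58 QALYs)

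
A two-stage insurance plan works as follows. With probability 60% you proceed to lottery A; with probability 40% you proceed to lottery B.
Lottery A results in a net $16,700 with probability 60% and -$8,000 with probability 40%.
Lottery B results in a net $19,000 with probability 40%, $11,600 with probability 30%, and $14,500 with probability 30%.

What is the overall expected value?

$10,264

EV(A) = 0.6 × 16700 + 0.4 × (-8000) = 10020 − 3200 = 6820
EV(B) = 0.4 × 19000 + 0.3 × 11600 + 0.3 × 14500 = 7600 + 3480 + 4350 = 15430
Overall = 0.6 × 6820 + 0.4 × 15430 = 4092 + 6172 = 10264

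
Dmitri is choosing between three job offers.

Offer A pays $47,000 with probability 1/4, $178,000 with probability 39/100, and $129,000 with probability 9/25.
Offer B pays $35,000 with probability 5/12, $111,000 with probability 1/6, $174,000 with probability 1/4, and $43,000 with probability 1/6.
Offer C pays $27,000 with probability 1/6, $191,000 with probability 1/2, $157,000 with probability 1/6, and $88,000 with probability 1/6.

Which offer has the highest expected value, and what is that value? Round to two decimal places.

Offer C ($140,833.33)

Offer A = 1/4 × 47000 + 39/100 × 178000 + 9/25 × 129000 = 11750 + 69420 + 46440 = 127610
Offer B = 5/12 × 35000 + 1/6 × 111000 + 1/4 × 174000 + 1/6 × 43000 = 14583.3333 + 18500 + 43500 + 7166.6667 = 83750
Offer C = 1/6 × 27000 + 1/2 × 191000 + 1/6 × 157000 + 1/6 × 88000 = 4500 + 95500 + 26166.6667 + 14666.6667 = 140833.3333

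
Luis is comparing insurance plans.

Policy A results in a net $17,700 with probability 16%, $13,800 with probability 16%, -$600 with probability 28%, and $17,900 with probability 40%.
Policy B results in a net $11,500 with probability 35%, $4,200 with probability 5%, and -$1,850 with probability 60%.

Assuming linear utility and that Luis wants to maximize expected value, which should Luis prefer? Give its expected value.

Policy A = 0.16 × 17700 + 0.16 × 13800 + 0.28 × (-600) + 0.4 × 17900 = 2832 + 2208 − 168 + 7160 = 12032
Policy B = 0.35 × 11500 + 0.05 × 4200 + 0.6 × (-1850) = 4025 + 210 − 1110 = 3125

Policy A ($12,032)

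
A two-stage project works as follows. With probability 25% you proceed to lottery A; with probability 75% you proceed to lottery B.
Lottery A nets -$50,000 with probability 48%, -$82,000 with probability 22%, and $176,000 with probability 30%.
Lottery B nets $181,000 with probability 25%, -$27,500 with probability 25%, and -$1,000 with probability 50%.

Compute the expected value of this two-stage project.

EV(A) = 0.48 × (-50000) + 0.22 × (-82000) + 0.3 × 176000 = -24000 − 18040 + 52800 = 10760
EV(B) = 0.25 × 181000 + 0.25 × (-27500) + 0.5 × (-1000) = 45250 − 6875 − 500 = 37875
Overall = 0.25 × 10760 + 0.75 × 37875 = 2690 + 28406.25 = 31096.25

$31,096.25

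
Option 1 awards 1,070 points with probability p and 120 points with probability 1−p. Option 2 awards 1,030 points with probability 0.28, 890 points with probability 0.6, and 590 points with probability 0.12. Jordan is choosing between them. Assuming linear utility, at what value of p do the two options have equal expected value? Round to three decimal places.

EV(Option 2) = 0.28 × 1030 + 0.6 × 890 + 0.12 × 590 = 288.4 + 534 + 70.8 = 893.2
p·1070 + (1−p)·120 = 893.2
950p + 120 = 893.2
p = (893.2 − 120) / 950

p = 0.814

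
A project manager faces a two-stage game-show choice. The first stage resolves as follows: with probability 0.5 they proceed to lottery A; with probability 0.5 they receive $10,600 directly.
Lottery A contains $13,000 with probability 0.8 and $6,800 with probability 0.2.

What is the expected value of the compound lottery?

$11,180

EV(A) = 0.8 × 13000 + 0.2 × 6800 = 10400 + 1360 = 11760
Branch B: 10600 (certain)
Overall = 0.5 × 11760 + 0.5 × 10600 = 5880 + 5300 = 11180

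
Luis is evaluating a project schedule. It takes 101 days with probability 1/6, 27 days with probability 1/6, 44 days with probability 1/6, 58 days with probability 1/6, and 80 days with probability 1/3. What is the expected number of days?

EV = 1/6 × 101 + 1/6 × 27 + 1/6 × 44 + 1/6 × 58 + 1/3 × 80 = 16.8333 + 4.5 + 7.3333 + 9.6667 + 26.6667 = 65

65 days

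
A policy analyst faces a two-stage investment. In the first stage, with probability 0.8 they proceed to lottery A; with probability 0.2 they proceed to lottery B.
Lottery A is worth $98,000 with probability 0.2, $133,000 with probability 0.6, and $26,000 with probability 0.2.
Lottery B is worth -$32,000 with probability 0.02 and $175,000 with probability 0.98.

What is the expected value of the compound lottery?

EV(A) = 0.2 × 98000 + 0.6 × 133000 + 0.2 × 26000 = 19600 + 79800 + 5200 = 104600
EV(B) = 0.02 × (-32000) + 0.98 × 175000 = -640 + 171500 = 170860
Overall = 0.8 × 104600 + 0.2 × 170860 = 83680 + 34172 = 117852

$117,852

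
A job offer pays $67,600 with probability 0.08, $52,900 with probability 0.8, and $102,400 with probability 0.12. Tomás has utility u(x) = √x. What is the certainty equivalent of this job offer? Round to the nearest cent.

E[u] = 0.08·√67600 + 0.8·√52900 + 0.12·√102400 = 0.08·260 + 0.8·230 + 0.12·320 = 243.2
CE = (243.2)² = 59146.24

$59,146.24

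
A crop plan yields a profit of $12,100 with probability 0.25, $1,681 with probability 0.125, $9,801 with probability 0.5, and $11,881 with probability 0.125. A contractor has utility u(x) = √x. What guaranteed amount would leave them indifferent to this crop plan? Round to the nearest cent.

E[u] = 0.25·√12100 + 0.125·√1681 + 0.5·√9801 + 0.125·√11881 = 0.25·110 + 0.125·41 + 0.5·99 + 0.125·109 = 95.75
CE = (95.75)² = 9168.0625

$9,168.06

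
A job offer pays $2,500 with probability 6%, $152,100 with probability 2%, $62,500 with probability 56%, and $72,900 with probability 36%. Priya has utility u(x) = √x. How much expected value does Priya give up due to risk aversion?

E[u] = 0.06·√2500 + 0.02·√152100 + 0.56·√62500 + 0.36·√72900 = 0.06·50 + 0.02·390 + 0.56·250 + 0.36·270 = 248
CE = (248)² = 61504
Risk premium = EV − CE = 64436 − 61504 = 2932

$2,932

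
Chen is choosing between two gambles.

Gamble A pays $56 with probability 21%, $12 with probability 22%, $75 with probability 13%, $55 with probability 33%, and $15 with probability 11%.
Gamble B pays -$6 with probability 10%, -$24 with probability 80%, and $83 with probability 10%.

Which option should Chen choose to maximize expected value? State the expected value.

Gamble A = 0.21 × 56 + 0.22 × 12 + 0.13 × 75 + 0.33 × 55 + 0.11 × 15 = 11.76 + 2.64 + 9.75 + 18.15 + 1.65 = 43.95
Gamble B = 0.1 × (-6) + 0.8 × (-24) + 0.1 × 83 = -0.6 − 19.2 + 8.3 = -11.5

Gamble A ($43.95)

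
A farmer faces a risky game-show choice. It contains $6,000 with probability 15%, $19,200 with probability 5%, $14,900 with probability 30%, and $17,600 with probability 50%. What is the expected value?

$15,130

EV = 0.15 × 6000 + 0.05 × 19200 + 0.3 × 14900 + 0.5 × 17600 = 900 + 960 + 4470 + 8800 = 15130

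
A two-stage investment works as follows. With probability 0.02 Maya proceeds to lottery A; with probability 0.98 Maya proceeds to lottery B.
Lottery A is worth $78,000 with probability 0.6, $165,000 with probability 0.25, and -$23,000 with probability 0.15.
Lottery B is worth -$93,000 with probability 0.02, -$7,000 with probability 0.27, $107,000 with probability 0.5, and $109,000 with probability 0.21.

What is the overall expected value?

EV(A) = 0.6 × 78000 + 0.25 × 165000 + 0.15 × (-23000) = 46800 + 41250 − 3450 = 84600
EV(B) = 0.02 × (-93000) + 0.27 × (-7000) + 0.5 × 107000 + 0.21 × 109000 = -1860 − 1890 + 53500 + 22890 = 72640
Overall = 0.02 × 84600 + 0.98 × 72640 = 1692 + 71187.2 = 72879.2

$72,879.20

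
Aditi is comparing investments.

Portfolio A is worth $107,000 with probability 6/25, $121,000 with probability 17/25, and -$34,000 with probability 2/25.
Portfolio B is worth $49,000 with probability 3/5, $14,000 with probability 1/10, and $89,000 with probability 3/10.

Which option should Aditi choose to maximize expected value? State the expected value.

Portfolio A ($105,240)

Portfolio A = 6/25 × 107000 + 17/25 × 121000 + 2/25 × (-34000) = 25680 + 82280 − 2720 = 105240
Portfolio B = 3/5 × 49000 + 1/10 × 14000 + 3/10 × 89000 = 29400 + 1400 + 26700 = 57500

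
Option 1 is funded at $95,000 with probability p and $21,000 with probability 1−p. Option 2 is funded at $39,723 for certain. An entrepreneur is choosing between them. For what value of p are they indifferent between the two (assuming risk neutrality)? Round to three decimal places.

p·95000 + (1−p)·21000 = 39723
74000p + 21000 = 39723
p = (39723 − 21000) / 74000

p = 0.253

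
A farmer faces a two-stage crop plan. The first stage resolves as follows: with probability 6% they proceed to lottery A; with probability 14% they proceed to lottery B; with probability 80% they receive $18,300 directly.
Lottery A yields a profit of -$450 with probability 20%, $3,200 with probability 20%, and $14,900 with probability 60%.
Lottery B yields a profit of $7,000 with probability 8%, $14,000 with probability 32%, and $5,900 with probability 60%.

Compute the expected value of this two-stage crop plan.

EV(A) = 0.2 × (-450) + 0.2 × 3200 + 0.6 × 14900 = -90 + 640 + 8940 = 9490
EV(B) = 0.08 × 7000 + 0.32 × 14000 + 0.6 × 5900 = 560 + 4480 + 3540 = 8580
Branch C: 18300 (certain)
Overall = 0.06 × 9490 + 0.14 × 8580 + 0.8 × 18300 = 569.4 + 1201.2 + 14640 = 16410.6

$16,410.60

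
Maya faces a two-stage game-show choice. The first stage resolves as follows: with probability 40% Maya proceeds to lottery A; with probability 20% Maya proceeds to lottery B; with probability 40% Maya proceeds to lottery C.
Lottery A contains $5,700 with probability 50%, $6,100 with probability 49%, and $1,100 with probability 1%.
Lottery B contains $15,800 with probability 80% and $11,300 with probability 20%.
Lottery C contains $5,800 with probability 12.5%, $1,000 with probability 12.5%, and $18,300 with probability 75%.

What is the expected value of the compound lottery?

EV(A) = 0.5 × 5700 + 0.49 × 6100 + 0.01 × 1100 = 2850 + 2989 + 11 = 5850
EV(B) = 0.8 × 15800 + 0.2 × 11300 = 12640 + 2260 = 14900
EV(C) = 0.125 × 5800 + 0.125 × 1000 + 0.75 × 18300 = 725 + 125 + 13725 = 14575
Overall = 0.4 × 5850 + 0.2 × 14900 + 0.4 × 14575 = 2340 + 2980 + 5830 = 11150

$11,150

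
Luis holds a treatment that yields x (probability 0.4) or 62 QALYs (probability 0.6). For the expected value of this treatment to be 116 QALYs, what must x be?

x = 197 QALYs

0.4·x + 0.6·62 = 116
0.4·x = 116 − 37.2 = 78.8
x = 78.8 / 0.4 = 197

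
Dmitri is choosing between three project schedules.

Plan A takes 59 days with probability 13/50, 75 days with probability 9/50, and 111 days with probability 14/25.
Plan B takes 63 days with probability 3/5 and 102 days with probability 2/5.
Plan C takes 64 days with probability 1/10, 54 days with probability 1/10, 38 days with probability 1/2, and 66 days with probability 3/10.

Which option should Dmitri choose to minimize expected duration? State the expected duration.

Plan A = 13/50 × 59 + 9/50 × 75 + 14/25 × 111 = 15.34 + 13.5 + 62.16 = 91
Plan B = 3/5 × 63 + 2/5 × 102 = 37.8 + 40.8 = 78.6
Plan C = 1/10 × 64 + 1/10 × 54 + 1/2 × 38 + 3/10 × 66 = 6.4 + 5.4 + 19 + 19.8 = 50.6

Plan C (50.6 days)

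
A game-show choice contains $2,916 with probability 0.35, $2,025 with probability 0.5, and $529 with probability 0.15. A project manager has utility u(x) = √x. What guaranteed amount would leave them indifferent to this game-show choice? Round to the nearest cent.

E[u] = 0.35·√2916 + 0.5·√2025 + 0.15·√529 = 0.35·54 + 0.5·45 + 0.15·23 = 44.85
CE = (44.85)² = 2011.5225

$2,011.52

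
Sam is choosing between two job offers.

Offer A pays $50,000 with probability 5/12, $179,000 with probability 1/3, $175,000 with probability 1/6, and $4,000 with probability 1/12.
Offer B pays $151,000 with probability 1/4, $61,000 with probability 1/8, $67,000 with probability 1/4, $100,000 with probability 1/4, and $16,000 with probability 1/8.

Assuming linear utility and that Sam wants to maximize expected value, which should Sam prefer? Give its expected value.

Offer A = 5/12 × 50000 + 1/3 × 179000 + 1/6 × 175000 + 1/12 × 4000 = 20833.3333 + 59666.6667 + 29166.6667 + 333.3333 = 110000
Offer B = 1/4 × 151000 + 1/8 × 61000 + 1/4 × 67000 + 1/4 × 100000 + 1/8 × 16000 = 37750 + 7625 + 16750 + 25000 + 2000 = 89125

Offer A ($110,000)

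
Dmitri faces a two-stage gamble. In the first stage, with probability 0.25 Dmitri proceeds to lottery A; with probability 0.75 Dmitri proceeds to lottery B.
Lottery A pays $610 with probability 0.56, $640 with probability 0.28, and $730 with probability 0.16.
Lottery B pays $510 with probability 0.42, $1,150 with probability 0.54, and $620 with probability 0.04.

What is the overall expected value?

$804.40

EV(A) = 0.56 × 610 + 0.28 × 640 + 0.16 × 730 = 341.6 + 179.2 + 116.8 = 637.6
EV(B) = 0.42 × 510 + 0.54 × 1150 + 0.04 × 620 = 214.2 + 621 + 24.8 = 860
Overall = 0.25 × 637.6 + 0.75 × 860 = 159.4 + 645 = 804.4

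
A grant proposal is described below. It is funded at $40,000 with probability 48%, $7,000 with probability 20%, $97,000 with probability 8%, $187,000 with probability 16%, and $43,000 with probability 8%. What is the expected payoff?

EV = 0.48 × 40000 + 0.2 × 7000 + 0.08 × 97000 + 0.16 × 187000 + 0.08 × 43000 = 19200 + 1400 + 7760 + 29920 + 3440 = 61720

$61,720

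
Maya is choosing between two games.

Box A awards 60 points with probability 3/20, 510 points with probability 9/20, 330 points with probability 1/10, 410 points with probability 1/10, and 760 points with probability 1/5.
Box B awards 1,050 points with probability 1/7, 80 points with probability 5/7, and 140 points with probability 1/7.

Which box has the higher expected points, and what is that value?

Box A = 3/20 × 60 + 9/20 × 510 + 1/10 × 330 + 1/10 × 410 + 1/5 × 760 = 9 + 229.5 + 33 + 41 + 152 = 464.5
Box B = 1/7 × 1050 + 5/7 × 80 + 1/7 × 140 = 150 + 57.1429 + 20 = 227.1429

Box A (464.5 points)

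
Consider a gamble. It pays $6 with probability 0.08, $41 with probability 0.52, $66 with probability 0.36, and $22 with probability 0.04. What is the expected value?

EV = 0.08 × 6 + 0.52 × 41 + 0.36 × 66 + 0.04 × 22 = 0.48 + 21.32 + 23.76 + 0.88 = 46.44

$46.44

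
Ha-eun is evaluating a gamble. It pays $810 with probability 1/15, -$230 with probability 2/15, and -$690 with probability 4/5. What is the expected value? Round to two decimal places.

EV = 1/15 × 810 + 2/15 × (-230) + 4/5 × (-690) = 54 − 30.6667 − 552 = -528.6667

-$528.67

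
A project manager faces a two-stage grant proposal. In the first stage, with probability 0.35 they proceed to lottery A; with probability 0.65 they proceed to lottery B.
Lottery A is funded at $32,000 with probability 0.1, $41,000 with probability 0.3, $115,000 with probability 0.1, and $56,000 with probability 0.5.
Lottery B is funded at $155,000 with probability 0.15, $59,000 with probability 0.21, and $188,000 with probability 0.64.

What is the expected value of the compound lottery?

$120,624

EV(A) = 0.1 × 32000 + 0.3 × 41000 + 0.1 × 115000 + 0.5 × 56000 = 3200 + 12300 + 11500 + 28000 = 55000
EV(B) = 0.15 × 155000 + 0.21 × 59000 + 0.64 × 188000 = 23250 + 12390 + 120320 = 155960
Overall = 0.35 × 55000 + 0.65 × 155960 = 19250 + 101374 = 120624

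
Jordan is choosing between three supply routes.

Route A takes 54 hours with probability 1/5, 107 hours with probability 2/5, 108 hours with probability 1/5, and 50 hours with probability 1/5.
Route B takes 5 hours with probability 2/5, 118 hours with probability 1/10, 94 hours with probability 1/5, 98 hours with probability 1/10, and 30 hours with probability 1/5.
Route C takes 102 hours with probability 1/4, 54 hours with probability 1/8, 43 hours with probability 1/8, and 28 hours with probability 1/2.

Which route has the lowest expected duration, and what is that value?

Route A = 1/5 × 54 + 2/5 × 107 + 1/5 × 108 + 1/5 × 50 = 10.8 + 42.8 + 21.6 + 10 = 85.2
Route B = 2/5 × 5 + 1/10 × 118 + 1/5 × 94 + 1/10 × 98 + 1/5 × 30 = 2 + 11.8 + 18.8 + 9.8 + 6 = 48.4
Route C = 1/4 × 102 + 1/8 × 54 + 1/8 × 43 + 1/2 × 28 = 25.5 + 6.75 + 5.375 + 14 = 51.625

Route B (48.4 hours)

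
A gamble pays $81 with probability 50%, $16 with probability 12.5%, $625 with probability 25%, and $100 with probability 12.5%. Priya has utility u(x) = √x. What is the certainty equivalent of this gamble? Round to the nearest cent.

E[u] = 0.5·√81 + 0.125·√16 + 0.25·√625 + 0.125·√100 = 0.5·9 + 0.125·4 + 0.25·25 + 0.125·10 = 12.5
CE = (12.5)² = 156.25

$156.25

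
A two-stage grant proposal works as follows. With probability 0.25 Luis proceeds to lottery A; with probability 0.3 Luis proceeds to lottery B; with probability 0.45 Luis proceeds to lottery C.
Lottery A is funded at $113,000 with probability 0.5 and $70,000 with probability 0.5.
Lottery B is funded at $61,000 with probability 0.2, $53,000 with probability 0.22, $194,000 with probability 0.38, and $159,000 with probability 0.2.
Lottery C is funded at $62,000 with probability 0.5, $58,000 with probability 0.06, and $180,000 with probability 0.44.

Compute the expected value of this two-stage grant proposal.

EV(A) = 0.5 × 113000 + 0.5 × 70000 = 56500 + 35000 = 91500
EV(B) = 0.2 × 61000 + 0.22 × 53000 + 0.38 × 194000 + 0.2 × 159000 = 12200 + 11660 + 73720 + 31800 = 129380
EV(C) = 0.5 × 62000 + 0.06 × 58000 + 0.44 × 180000 = 31000 + 3480 + 79200 = 113680
Overall = 0.25 × 91500 + 0.3 × 129380 + 0.45 × 113680 = 22875 + 38814 + 51156 = 112845

$112,845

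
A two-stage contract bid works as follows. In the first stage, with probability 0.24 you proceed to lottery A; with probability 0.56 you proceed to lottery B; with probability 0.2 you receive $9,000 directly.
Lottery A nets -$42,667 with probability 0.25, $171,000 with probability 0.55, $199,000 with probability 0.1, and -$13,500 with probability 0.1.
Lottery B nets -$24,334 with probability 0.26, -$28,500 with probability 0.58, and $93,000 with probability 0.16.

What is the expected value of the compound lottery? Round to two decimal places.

EV(A) = 0.25 × (-42667) + 0.55 × 171000 + 0.1 × 199000 + 0.1 × (-13500) = -10666.75 + 94050 + 19900 − 1350 = 101933.25
EV(B) = 0.26 × (-24334) + 0.58 × (-28500) + 0.16 × 93000 = -6326.84 − 16530 + 14880 = -7976.84
Branch C: 9000 (certain)
Overall = 0.24 × 101933.25 + 0.56 × (-7976.84) + 0.2 × 9000 = 24463.98 − 4467.0304 + 1800 = 21796.9496

$21,796.95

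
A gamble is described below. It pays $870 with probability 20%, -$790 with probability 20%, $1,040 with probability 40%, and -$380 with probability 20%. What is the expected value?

$356

EV = 0.2 × 870 + 0.2 × (-790) + 0.4 × 1040 + 0.2 × (-380) = 174 − 158 + 416 − 76 = 356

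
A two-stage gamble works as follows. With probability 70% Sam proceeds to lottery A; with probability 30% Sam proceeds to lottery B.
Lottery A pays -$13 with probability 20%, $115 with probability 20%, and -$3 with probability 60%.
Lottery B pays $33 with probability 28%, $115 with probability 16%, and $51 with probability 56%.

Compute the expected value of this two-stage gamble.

EV(A) = 0.2 × (-13) + 0.2 × 115 + 0.6 × (-3) = -2.6 + 23 − 1.8 = 18.6
EV(B) = 0.28 × 33 + 0.16 × 115 + 0.56 × 51 = 9.24 + 18.4 + 28.56 = 56.2
Overall = 0.7 × 18.6 + 0.3 × 56.2 = 13.02 + 16.86 = 29.88

$29.88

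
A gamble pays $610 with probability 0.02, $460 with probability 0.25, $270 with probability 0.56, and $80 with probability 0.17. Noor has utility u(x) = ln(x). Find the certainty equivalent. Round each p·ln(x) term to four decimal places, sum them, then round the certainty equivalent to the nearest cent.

$254.96

E[u] = 0.02·ln(610) + 0.25·ln(460) + 0.56·ln(270) + 0.17·ln(80) = 0.1283 + 1.5328 + 3.1351 + 0.7449 = 5.5411
CE = e^5.5411 ≈ 254.96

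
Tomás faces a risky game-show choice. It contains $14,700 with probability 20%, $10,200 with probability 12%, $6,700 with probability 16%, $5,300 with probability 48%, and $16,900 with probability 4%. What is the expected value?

EV = 0.2 × 14700 + 0.12 × 10200 + 0.16 × 6700 + 0.48 × 5300 + 0.04 × 16900 = 2940 + 1224 + 1072 + 2544 + 676 = 8456

$8,456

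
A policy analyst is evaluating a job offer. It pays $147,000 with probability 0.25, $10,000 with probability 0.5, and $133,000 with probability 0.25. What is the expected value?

$75,000

EV = 0.25 × 147000 + 0.5 × 10000 + 0.25 × 133000 = 36750 + 5000 + 33250 = 75000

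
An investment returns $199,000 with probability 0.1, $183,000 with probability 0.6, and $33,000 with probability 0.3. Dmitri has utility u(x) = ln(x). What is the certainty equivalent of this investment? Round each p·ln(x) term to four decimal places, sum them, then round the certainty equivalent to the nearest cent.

$110,381.74

E[u] = 0.1·ln(199000) + 0.6·ln(183000) + 0.3·ln(33000) = 1.2201 + 7.2703 + 3.1213 = 11.6117
CE = e^11.6117 ≈ 110381.74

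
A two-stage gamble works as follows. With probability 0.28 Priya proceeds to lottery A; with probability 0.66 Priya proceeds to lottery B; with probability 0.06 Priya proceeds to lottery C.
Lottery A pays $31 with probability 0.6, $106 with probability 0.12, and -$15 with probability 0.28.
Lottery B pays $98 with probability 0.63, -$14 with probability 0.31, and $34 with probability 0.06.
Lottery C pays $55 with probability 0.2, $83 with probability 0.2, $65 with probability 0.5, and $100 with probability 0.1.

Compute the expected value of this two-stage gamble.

$51.03

EV(A) = 0.6 × 31 + 0.12 × 106 + 0.28 × (-15) = 18.6 + 12.72 − 4.2 = 27.12
EV(B) = 0.63 × 98 + 0.31 × (-14) + 0.06 × 34 = 61.74 − 4.34 + 2.04 = 59.44
EV(C) = 0.2 × 55 + 0.2 × 83 + 0.5 × 65 + 0.1 × 100 = 11 + 16.6 + 32.5 + 10 = 70.1
Overall = 0.28 × 27.12 + 0.66 × 59.44 + 0.06 × 70.1 = 7.5936 + 39.2304 + 4.206 = 51.03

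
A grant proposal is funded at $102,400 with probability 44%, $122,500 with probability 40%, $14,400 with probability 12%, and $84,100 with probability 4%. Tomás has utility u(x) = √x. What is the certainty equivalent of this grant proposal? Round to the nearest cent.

E[u] = 0.44·√102400 + 0.4·√122500 + 0.12·√14400 + 0.04·√84100 = 0.44·320 + 0.4·350 + 0.12·120 + 0.04·290 = 306.8
CE = (306.8)² = 94126.24

$94,126.24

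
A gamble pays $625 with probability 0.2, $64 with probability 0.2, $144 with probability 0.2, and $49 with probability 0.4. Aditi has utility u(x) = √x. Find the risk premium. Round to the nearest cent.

$46.96

E[u] = 0.2·√625 + 0.2·√64 + 0.2·√144 + 0.4·√49 = 0.2·25 + 0.2·8 + 0.2·12 + 0.4·7 = 11.8
CE = (11.8)² = 139.24
Risk premium = EV − CE = 186.2 − 139.24 = 46.96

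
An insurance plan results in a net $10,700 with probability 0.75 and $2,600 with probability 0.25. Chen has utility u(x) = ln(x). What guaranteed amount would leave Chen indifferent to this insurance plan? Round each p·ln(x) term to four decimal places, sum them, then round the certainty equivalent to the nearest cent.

$7,512.32

E[u] = 0.75·ln(10700) + 0.25·ln(2600) = 6.9585 + 1.9658 = 8.9243
CE = e^8.9243 ≈ 7512.32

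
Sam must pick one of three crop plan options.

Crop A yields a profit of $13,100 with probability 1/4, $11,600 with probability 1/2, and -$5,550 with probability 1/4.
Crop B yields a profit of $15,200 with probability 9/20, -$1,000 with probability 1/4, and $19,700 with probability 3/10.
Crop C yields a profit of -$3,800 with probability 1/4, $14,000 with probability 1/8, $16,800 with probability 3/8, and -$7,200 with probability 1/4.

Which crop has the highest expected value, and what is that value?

Crop A = 1/4 × 13100 + 1/2 × 11600 + 1/4 × (-5550) = 3275 + 5800 − 1387.5 = 7687.5
Crop B = 9/20 × 15200 + 1/4 × (-1000) + 3/10 × 19700 = 6840 − 250 + 5910 = 12500
Crop C = 1/4 × (-3800) + 1/8 × 14000 + 3/8 × 16800 + 1/4 × (-7200) = -950 + 1750 + 6300 − 1800 = 5300

Crop B ($12,500)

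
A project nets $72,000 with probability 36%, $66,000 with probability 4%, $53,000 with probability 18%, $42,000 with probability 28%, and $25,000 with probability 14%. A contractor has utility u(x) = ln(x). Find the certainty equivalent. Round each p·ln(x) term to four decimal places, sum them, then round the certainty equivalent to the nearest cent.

E[u] = 0.36·ln(72000) + 0.04·ln(66000) + 0.18·ln(53000) + 0.28·ln(42000) + 0.14·ln(25000) = 4.0264 + 0.4439 + 1.9580 + 2.9807 + 1.4177 = 10.8267
CE = e^10.8267 ≈ 50347.29

$50,347.29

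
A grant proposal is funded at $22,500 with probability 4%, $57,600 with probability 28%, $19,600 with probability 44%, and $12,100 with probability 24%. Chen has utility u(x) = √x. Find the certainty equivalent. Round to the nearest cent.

E[u] = 0.04·√22500 + 0.28·√57600 + 0.44·√19600 + 0.24·√12100 = 0.04·150 + 0.28·240 + 0.44·140 + 0.24·110 = 161.2
CE = (161.2)² = 25985.44

$25,985.44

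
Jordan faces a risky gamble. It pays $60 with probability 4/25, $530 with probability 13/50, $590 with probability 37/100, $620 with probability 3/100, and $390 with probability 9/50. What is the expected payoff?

$454.50

EV = 4/25 × 60 + 13/50 × 530 + 37/100 × 590 + 3/100 × 620 + 9/50 × 390 = 9.6 + 137.8 + 218.3 + 18.6 + 70.2 = 454.5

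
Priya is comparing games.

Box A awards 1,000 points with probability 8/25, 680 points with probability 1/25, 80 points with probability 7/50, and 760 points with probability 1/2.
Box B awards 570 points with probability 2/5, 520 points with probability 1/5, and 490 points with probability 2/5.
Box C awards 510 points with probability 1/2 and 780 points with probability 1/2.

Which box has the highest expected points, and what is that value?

Box A = 8/25 × 1000 + 1/25 × 680 + 7/50 × 80 + 1/2 × 760 = 320 + 27.2 + 11.2 + 380 = 738.4
Box B = 2/5 × 570 + 1/5 × 520 + 2/5 × 490 = 228 + 104 + 196 = 528
Box C = 1/2 × 510 + 1/2 × 780 = 255 + 390 = 645

Box A (738.4 points)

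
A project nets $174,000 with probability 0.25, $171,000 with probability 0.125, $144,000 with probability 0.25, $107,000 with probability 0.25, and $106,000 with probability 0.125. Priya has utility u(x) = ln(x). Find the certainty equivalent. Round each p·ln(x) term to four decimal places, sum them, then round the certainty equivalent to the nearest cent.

$137,833.26

E[u] = 0.25·ln(174000) + 0.125·ln(171000) + 0.25·ln(144000) + 0.25·ln(107000) + 0.125·ln(106000) = 3.0167 + 1.5062 + 2.9694 + 2.8951 + 1.4464 = 11.8338
CE = e^11.8338 ≈ 137833.26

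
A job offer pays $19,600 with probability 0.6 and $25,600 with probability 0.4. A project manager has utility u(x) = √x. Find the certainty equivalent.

$21,904

E[u] = 0.6·√19600 + 0.4·√25600 = 0.6·140 + 0.4·160 = 148
CE = (148)² = 21904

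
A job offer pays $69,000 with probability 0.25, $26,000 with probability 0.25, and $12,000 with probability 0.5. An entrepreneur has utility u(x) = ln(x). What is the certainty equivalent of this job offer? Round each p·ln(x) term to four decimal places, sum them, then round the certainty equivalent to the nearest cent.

$22,545.71

E[u] = 0.25·ln(69000) + 0.25·ln(26000) + 0.5·ln(12000) = 2.7855 + 2.5415 + 4.6963 = 10.0233
CE = e^10.0233 ≈ 22545.71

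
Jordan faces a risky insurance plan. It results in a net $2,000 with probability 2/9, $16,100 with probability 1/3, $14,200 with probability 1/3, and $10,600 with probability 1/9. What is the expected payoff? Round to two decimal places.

$11,722.22

EV = 2/9 × 2000 + 1/3 × 16100 + 1/3 × 14200 + 1/9 × 10600 = 444.4444 + 5366.6667 + 4733.3333 + 1177.7778 = 11722.2222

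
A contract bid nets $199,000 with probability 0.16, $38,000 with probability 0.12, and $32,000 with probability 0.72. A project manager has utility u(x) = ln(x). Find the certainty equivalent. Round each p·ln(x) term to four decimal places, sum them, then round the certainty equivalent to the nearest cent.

E[u] = 0.16·ln(199000) + 0.12·ln(38000) + 0.72·ln(32000) = 1.9522 + 1.2654 + 7.4689 = 10.6865
CE = e^10.6865 ≈ 43761.07

$43,761.07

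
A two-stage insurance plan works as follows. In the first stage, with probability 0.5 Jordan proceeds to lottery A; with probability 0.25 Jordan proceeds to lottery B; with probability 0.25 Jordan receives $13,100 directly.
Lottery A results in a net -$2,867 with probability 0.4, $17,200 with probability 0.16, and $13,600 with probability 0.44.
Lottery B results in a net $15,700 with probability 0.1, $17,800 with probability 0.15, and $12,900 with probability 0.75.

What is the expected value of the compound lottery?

EV(A) = 0.4 × (-2867) + 0.16 × 17200 + 0.44 × 13600 = -1146.8 + 2752 + 5984 = 7589.2
EV(B) = 0.1 × 15700 + 0.15 × 17800 + 0.75 × 12900 = 1570 + 2670 + 9675 = 13915
Branch C: 13100 (certain)
Overall = 0.5 × 7589.2 + 0.25 × 13915 + 0.25 × 13100 = 3794.6 + 3478.75 + 3275 = 10548.35

$10,548.35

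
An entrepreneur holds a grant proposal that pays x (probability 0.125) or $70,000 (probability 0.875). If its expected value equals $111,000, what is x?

x = $398,000

0.125·x + 0.875·70000 = 111000
0.125·x = 111000 − 61250 = 49750
x = 49750 / 0.125 = 398000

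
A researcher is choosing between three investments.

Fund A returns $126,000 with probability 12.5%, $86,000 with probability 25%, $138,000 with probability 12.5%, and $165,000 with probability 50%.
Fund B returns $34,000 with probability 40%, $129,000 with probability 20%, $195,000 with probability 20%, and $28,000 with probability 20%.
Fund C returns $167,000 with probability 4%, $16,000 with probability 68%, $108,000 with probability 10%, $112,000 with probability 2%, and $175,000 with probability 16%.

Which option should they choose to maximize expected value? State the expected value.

Fund A = 0.125 × 126000 + 0.25 × 86000 + 0.125 × 138000 + 0.5 × 165000 = 15750 + 21500 + 17250 + 82500 = 137000
Fund B = 0.4 × 34000 + 0.2 × 129000 + 0.2 × 195000 + 0.2 × 28000 = 13600 + 25800 + 39000 + 5600 = 84000
Fund C = 0.04 × 167000 + 0.68 × 16000 + 0.1 × 108000 + 0.02 × 112000 + 0.16 × 175000 = 6680 + 10880 + 10800 + 2240 + 28000 = 58600

Fund A ($137,000)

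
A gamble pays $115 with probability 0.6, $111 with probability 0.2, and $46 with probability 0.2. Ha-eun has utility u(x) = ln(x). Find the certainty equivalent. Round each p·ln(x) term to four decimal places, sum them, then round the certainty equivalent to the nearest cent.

E[u] = 0.6·ln(115) + 0.2·ln(111) + 0.2·ln(46) = 2.8470 + 0.9419 + 0.7657 = 4.5546
CE = e^4.5546 ≈ 95.07

$95.07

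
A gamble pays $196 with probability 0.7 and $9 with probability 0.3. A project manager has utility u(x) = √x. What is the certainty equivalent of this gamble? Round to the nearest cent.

E[u] = 0.7·√196 + 0.3·√9 = 0.7·14 + 0.3·3 = 10.7
CE = (10.7)² = 114.49

$114.49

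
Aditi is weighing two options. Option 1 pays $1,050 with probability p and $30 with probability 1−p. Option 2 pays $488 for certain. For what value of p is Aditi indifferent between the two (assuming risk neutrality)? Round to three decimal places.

p·1050 + (1−p)·30 = 488
1020p + 30 = 488
p = (488 − 30) / 1020

p = 0.449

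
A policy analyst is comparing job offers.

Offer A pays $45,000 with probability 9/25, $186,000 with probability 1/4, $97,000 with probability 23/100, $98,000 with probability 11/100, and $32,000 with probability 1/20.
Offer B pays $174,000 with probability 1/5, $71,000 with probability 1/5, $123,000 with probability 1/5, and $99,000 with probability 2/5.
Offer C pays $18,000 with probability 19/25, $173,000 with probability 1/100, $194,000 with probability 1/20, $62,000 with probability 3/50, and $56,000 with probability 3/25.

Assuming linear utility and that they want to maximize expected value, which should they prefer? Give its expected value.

Offer A = 9/25 × 45000 + 1/4 × 186000 + 23/100 × 97000 + 11/100 × 98000 + 1/20 × 32000 = 16200 + 46500 + 22310 + 10780 + 1600 = 97390
Offer B = 1/5 × 174000 + 1/5 × 71000 + 1/5 × 123000 + 2/5 × 99000 = 34800 + 14200 + 24600 + 39600 = 113200
Offer C = 19/25 × 18000 + 1/100 × 173000 + 1/20 × 194000 + 3/50 × 62000 + 3/25 × 56000 = 13680 + 1730 + 9700 + 3720 + 6720 = 35550

Offer B ($113,200)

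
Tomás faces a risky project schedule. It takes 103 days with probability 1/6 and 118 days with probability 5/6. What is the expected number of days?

115.5 days

EV = 1/6 × 103 + 5/6 × 118 = 17.1667 + 98.3333 = 115.5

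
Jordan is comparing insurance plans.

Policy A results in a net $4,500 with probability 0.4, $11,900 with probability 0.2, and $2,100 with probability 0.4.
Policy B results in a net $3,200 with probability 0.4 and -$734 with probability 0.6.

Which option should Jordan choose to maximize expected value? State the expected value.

Policy A = 0.4 × 4500 + 0.2 × 11900 + 0.4 × 2100 = 1800 + 2380 + 840 = 5020
Policy B = 0.4 × 3200 + 0.6 × (-734) = 1280 − 440.4 = 839.6

Policy A ($5,020)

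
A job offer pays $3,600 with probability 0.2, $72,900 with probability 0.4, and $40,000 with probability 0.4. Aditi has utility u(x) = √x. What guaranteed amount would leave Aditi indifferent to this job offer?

E[u] = 0.2·√3600 + 0.4·√72900 + 0.4·√40000 = 0.2·60 + 0.4·270 + 0.4·200 = 200
CE = (200)² = 40000

$40,000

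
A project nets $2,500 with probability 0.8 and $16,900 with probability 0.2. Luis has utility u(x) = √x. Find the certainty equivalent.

E[u] = 0.8·√2500 + 0.2·√16900 = 0.8·50 + 0.2·130 = 66
CE = (66)² = 4356

$4,356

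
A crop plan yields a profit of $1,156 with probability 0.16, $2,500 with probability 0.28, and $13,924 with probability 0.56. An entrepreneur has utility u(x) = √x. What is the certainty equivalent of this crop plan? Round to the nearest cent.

$7,313.67

E[u] = 0.16·√1156 + 0.28·√2500 + 0.56·√13924 = 0.16·34 + 0.28·50 + 0.56·118 = 85.52
CE = (85.52)² = 7313.6704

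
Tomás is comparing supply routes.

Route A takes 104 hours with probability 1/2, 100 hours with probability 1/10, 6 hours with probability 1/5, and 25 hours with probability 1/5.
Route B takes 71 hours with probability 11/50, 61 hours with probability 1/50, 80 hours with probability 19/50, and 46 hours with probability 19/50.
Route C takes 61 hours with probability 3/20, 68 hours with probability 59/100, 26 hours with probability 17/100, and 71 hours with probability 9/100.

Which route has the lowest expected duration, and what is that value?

Route C (60.08 hours)

Route A = 1/2 × 104 + 1/10 × 100 + 1/5 × 6 + 1/5 × 25 = 52 + 10 + 1.2 + 5 = 68.2
Route B = 11/50 × 71 + 1/50 × 61 + 19/50 × 80 + 19/50 × 46 = 15.62 + 1.22 + 30.4 + 17.48 = 64.72
Route C = 3/20 × 61 + 59/100 × 68 + 17/100 × 26 + 9/100 × 71 = 9.15 + 40.12 + 4.42 + 6.39 = 60.08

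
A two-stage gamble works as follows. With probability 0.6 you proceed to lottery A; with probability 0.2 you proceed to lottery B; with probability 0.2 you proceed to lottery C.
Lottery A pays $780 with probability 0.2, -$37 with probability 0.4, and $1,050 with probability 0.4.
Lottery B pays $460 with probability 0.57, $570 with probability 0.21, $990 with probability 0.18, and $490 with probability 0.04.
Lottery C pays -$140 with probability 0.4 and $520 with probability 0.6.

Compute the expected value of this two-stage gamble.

EV(A) = 0.2 × 780 + 0.4 × (-37) + 0.4 × 1050 = 156 − 14.8 + 420 = 561.2
EV(B) = 0.57 × 460 + 0.21 × 570 + 0.18 × 990 + 0.04 × 490 = 262.2 + 119.7 + 178.2 + 19.6 = 579.7
EV(C) = 0.4 × (-140) + 0.6 × 520 = -56 + 312 = 256
Overall = 0.6 × 561.2 + 0.2 × 579.7 + 0.2 × 256 = 336.72 + 115.94 + 51.2 = 503.86

$503.86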